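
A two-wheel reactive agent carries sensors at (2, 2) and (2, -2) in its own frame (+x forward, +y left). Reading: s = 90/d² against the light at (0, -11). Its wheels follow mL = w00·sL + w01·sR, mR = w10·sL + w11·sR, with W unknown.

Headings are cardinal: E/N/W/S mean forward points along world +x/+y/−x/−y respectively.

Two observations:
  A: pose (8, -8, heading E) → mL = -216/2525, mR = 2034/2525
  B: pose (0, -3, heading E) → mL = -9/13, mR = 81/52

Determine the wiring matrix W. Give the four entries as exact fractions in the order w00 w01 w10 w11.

1/2 -1/2 1/2 1/2

obs A: pose=(8,-8,E) → sL=18/25, sR=90/101, mL=-216/2525, mR=2034/2525
obs B: pose=(0,-3,E) → sL=45/52, sR=9/4, mL=-9/13, mR=81/52
sensor matrix S = [[18/25, 90/101], [45/52, 9/4]]; det S = 27864/32825
solve [mL_A; mL_B] = S·[w00; w01] and [mR_A; mR_B] = S·[w10; w11]:
  w00 = 1/2, w01 = -1/2, w10 = 1/2, w11 = 1/2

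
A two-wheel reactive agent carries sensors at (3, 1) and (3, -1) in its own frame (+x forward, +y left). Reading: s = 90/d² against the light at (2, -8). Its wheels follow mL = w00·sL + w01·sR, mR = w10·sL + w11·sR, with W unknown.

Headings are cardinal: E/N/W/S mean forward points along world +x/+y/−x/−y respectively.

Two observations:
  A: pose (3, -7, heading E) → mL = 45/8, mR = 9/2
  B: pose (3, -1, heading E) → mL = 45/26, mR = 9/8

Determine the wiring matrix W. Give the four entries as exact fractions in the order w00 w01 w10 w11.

obs A: pose=(3,-7,E) → sL=9/2, sR=45/8, mL=45/8, mR=9/2
obs B: pose=(3,-1,E) → sL=9/8, sR=45/26, mL=45/26, mR=9/8
sensor matrix S = [[9/2, 45/8], [9/8, 45/26]]; det S = 1215/832
solve [mL_A; mL_B] = S·[w00; w01] and [mR_A; mR_B] = S·[w10; w11]:
  w00 = 0, w01 = 1, w10 = 1, w11 = 0

0 1 1 0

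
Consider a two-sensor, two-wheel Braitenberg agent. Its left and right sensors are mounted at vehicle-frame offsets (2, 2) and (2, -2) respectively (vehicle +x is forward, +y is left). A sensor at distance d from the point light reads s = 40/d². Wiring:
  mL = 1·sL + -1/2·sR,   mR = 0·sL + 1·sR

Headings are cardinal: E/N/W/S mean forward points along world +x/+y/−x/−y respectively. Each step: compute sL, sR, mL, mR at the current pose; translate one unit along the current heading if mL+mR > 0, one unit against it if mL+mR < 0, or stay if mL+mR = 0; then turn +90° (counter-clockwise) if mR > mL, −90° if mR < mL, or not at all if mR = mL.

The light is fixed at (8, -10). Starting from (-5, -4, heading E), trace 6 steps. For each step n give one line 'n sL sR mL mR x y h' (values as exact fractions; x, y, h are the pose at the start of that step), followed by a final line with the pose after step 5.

0 8/37 40/137 356/5069 40/137 -5 -4 E
1 2/13 10/41 17/533 10/41 -4 -4 N
2 40/221 40/277 6660/61217 40/277 -4 -3 W
3 20/73 4/25 354/1825 4/25 -5 -3 S
4 40/241 40/289 6740/69649 40/289 -5 -4 W
5 1/4 5/34 3/17 5/34 -6 -4 S
final -6 -5 W

n=0: pose=(-5,-4,E); sL=8/37, sR=40/137; mL=356/5069, mR=40/137; mL+mR=1836/5069 → advance +1; mR−mL=1124/5069 → turn +1·90°
n=1: pose=(-4,-4,N); sL=2/13, sR=10/41; mL=17/533, mR=10/41; mL+mR=147/533 → advance +1; mR−mL=113/533 → turn +1·90°
n=2: pose=(-4,-3,W); sL=40/221, sR=40/277; mL=6660/61217, mR=40/277; mL+mR=15500/61217 → advance +1; mR−mL=2180/61217 → turn +1·90°
n=3: pose=(-5,-3,S); sL=20/73, sR=4/25; mL=354/1825, mR=4/25; mL+mR=646/1825 → advance +1; mR−mL=-62/1825 → turn -1·90°
n=4: pose=(-5,-4,W); sL=40/241, sR=40/289; mL=6740/69649, mR=40/289; mL+mR=16380/69649 → advance +1; mR−mL=2900/69649 → turn +1·90°
n=5: pose=(-6,-4,S); sL=1/4, sR=5/34; mL=3/17, mR=5/34; mL+mR=11/34 → advance +1; mR−mL=-1/34 → turn -1·90°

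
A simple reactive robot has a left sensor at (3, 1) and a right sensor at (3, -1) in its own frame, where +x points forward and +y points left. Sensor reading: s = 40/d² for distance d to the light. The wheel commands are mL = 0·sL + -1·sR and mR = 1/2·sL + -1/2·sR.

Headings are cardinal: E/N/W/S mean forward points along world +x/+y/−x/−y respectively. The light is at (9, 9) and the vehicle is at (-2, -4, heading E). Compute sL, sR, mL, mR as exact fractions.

left sensor world pos  = (1, -3); dL² = 208
right sensor world pos = (1, -5); dR² = 260
sL = 40/208 = 5/26
sR = 40/260 = 2/13
mL = 0·sL + -1·sR = -2/13
mR = 1/2·sL + -1/2·sR = 1/52

5/26 2/13 -2/13 1/52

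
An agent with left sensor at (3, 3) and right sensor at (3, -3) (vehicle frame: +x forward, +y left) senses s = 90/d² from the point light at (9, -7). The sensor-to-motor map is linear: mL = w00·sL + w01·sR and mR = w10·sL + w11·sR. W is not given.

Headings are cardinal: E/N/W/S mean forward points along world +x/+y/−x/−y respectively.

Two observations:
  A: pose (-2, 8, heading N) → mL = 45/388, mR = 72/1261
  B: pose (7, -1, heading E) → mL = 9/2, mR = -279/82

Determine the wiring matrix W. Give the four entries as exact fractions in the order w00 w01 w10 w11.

0 1/2 1 -1/2

obs A: pose=(-2,8,N) → sL=9/52, sR=45/194, mL=45/388, mR=72/1261
obs B: pose=(7,-1,E) → sL=45/41, sR=9, mL=9/2, mR=-279/82
sensor matrix S = [[9/52, 45/194], [45/41, 9]]; det S = 269487/206804
solve [mL_A; mL_B] = S·[w00; w01] and [mR_A; mR_B] = S·[w10; w11]:
  w00 = 0, w01 = 1/2, w10 = 1, w11 = -1/2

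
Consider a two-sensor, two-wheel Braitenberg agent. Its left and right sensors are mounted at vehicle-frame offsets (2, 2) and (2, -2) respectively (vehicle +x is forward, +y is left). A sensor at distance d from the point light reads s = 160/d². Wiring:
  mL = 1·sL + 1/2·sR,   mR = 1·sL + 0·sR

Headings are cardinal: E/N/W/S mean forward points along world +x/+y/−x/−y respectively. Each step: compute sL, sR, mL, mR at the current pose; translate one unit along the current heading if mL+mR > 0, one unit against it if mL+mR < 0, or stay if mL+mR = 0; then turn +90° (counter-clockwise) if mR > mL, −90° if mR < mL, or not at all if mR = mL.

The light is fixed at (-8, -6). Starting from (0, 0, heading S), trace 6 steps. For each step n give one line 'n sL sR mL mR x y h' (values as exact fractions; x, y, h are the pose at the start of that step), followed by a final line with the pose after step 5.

n=0: pose=(0,0,S); sL=40/29, sR=40/13; mL=1100/377, mR=40/29; mL+mR=1620/377 → advance +1; mR−mL=-20/13 → turn -1·90°
n=1: pose=(0,-1,W); sL=32/9, sR=32/17; mL=688/153, mR=32/9; mL+mR=1232/153 → advance +1; mR−mL=-16/17 → turn -1·90°
n=2: pose=(-1,-1,N); sL=80/37, sR=16/13; mL=1336/481, mR=80/37; mL+mR=2376/481 → advance +1; mR−mL=-8/13 → turn -1·90°
n=3: pose=(-1,0,E); sL=32/29, sR=160/97; mL=5424/2813, mR=32/29; mL+mR=8528/2813 → advance +1; mR−mL=-80/97 → turn -1·90°
n=4: pose=(0,0,S); sL=40/29, sR=40/13; mL=1100/377, mR=40/29; mL+mR=1620/377 → advance +1; mR−mL=-20/13 → turn -1·90°
n=5: pose=(0,-1,W); sL=32/9, sR=32/17; mL=688/153, mR=32/9; mL+mR=1232/153 → advance +1; mR−mL=-16/17 → turn -1·90°

0 40/29 40/13 1100/377 40/29 0 0 S
1 32/9 32/17 688/153 32/9 0 -1 W
2 80/37 16/13 1336/481 80/37 -1 -1 N
3 32/29 160/97 5424/2813 32/29 -1 0 E
4 40/29 40/13 1100/377 40/29 0 0 S
5 32/9 32/17 688/153 32/9 0 -1 W
final -1 -1 N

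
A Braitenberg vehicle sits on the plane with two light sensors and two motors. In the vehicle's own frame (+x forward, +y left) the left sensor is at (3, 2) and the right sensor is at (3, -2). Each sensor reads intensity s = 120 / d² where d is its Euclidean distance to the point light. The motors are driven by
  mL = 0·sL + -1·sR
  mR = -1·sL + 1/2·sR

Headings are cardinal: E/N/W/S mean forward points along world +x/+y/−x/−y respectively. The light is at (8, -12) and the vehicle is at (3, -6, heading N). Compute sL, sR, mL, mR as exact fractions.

12/13 4/3 -4/3 -10/39

left sensor world pos  = (1, -3); dL² = 130
right sensor world pos = (5, -3); dR² = 90
sL = 120/130 = 12/13
sR = 120/90 = 4/3
mL = 0·sL + -1·sR = -4/3
mR = -1·sL + 1/2·sR = -10/39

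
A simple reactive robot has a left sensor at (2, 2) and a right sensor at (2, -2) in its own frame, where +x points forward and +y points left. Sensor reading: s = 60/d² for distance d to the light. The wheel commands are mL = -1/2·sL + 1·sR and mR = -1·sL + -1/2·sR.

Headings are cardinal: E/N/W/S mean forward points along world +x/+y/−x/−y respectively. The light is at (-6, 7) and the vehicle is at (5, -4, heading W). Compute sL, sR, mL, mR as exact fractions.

6/25 10/27 169/675 -287/675

left sensor world pos  = (3, -6); dL² = 250
right sensor world pos = (3, -2); dR² = 162
sL = 60/250 = 6/25
sR = 60/162 = 10/27
mL = -1/2·sL + 1·sR = 169/675
mR = -1·sL + -1/2·sR = -287/675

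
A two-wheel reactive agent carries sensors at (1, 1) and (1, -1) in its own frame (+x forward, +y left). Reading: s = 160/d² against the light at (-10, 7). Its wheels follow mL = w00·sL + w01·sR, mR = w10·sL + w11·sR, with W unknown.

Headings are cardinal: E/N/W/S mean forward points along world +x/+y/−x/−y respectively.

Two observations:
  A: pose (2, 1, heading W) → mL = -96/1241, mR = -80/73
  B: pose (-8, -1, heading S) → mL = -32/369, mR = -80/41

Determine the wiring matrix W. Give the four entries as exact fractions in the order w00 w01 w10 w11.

1/2 -1/2 0 -1

obs A: pose=(2,1,W) → sL=16/17, sR=80/73, mL=-96/1241, mR=-80/73
obs B: pose=(-8,-1,S) → sL=16/9, sR=80/41, mL=-32/369, mR=-80/41
sensor matrix S = [[16/17, 80/73], [16/9, 80/41]]; det S = -51200/457929
solve [mL_A; mL_B] = S·[w00; w01] and [mR_A; mR_B] = S·[w10; w11]:
  w00 = 1/2, w01 = -1/2, w10 = 0, w11 = -1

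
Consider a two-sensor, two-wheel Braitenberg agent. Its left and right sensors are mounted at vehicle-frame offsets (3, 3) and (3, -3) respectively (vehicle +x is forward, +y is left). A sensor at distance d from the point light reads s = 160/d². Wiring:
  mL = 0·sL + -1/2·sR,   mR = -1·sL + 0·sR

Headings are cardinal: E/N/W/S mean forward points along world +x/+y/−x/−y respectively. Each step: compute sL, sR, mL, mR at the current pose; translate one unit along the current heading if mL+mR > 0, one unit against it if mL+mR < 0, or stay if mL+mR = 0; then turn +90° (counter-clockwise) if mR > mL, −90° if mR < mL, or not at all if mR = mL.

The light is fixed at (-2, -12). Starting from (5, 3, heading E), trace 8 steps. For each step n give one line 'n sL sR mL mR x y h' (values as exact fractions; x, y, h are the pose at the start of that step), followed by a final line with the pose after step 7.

n=0: pose=(5,3,E); sL=20/53, sR=40/61; mL=-20/61, mR=-20/53; mL+mR=-2280/3233 → advance -1; mR−mL=-160/3233 → turn -1·90°
n=1: pose=(4,3,S); sL=32/45, sR=160/153; mL=-80/153, mR=-32/45; mL+mR=-944/765 → advance -1; mR−mL=-16/85 → turn -1·90°
n=2: pose=(4,4,W); sL=80/89, sR=16/37; mL=-8/37, mR=-80/89; mL+mR=-3672/3293 → advance -1; mR−mL=-2248/3293 → turn -1·90°
n=3: pose=(5,4,N); sL=160/377, sR=160/461; mL=-80/461, mR=-160/377; mL+mR=-103920/173797 → advance -1; mR−mL=-43600/173797 → turn -1·90°
n=4: pose=(5,3,E); sL=20/53, sR=40/61; mL=-20/61, mR=-20/53; mL+mR=-2280/3233 → advance -1; mR−mL=-160/3233 → turn -1·90°
n=5: pose=(4,3,S); sL=32/45, sR=160/153; mL=-80/153, mR=-32/45; mL+mR=-944/765 → advance -1; mR−mL=-16/85 → turn -1·90°
n=6: pose=(4,4,W); sL=80/89, sR=16/37; mL=-8/37, mR=-80/89; mL+mR=-3672/3293 → advance -1; mR−mL=-2248/3293 → turn -1·90°
n=7: pose=(5,4,N); sL=160/377, sR=160/461; mL=-80/461, mR=-160/377; mL+mR=-103920/173797 → advance -1; mR−mL=-43600/173797 → turn -1·90°

0 20/53 40/61 -20/61 -20/53 5 3 E
1 32/45 160/153 -80/153 -32/45 4 3 S
2 80/89 16/37 -8/37 -80/89 4 4 W
3 160/377 160/461 -80/461 -160/377 5 4 N
4 20/53 40/61 -20/61 -20/53 5 3 E
5 32/45 160/153 -80/153 -32/45 4 3 S
6 80/89 16/37 -8/37 -80/89 4 4 W
7 160/377 160/461 -80/461 -160/377 5 4 N
final 5 3 E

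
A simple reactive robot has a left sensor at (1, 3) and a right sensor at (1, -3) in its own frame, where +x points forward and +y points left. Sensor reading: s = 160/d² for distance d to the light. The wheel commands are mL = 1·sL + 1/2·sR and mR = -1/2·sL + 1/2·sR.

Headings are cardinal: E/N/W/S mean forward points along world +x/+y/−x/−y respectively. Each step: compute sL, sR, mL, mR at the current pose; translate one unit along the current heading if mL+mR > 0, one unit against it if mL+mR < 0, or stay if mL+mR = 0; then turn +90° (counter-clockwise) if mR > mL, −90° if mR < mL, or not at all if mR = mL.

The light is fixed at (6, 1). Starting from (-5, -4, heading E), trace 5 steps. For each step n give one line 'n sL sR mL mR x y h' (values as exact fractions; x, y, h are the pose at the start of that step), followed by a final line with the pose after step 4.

n=0: pose=(-5,-4,E); sL=20/13, sR=40/41; mL=1080/533, mR=-150/533; mL+mR=930/533 → advance +1; mR−mL=-30/13 → turn -1·90°
n=1: pose=(-4,-4,S); sL=32/17, sR=32/41; mL=1584/697, mR=-384/697; mL+mR=1200/697 → advance +1; mR−mL=-48/17 → turn -1·90°
n=2: pose=(-4,-5,W); sL=80/101, sR=16/13; mL=1848/1313, mR=288/1313; mL+mR=2136/1313 → advance +1; mR−mL=-120/101 → turn -1·90°
n=3: pose=(-5,-5,N); sL=160/221, sR=160/89; mL=31920/19669, mR=10560/19669; mL+mR=42480/19669 → advance +1; mR−mL=-240/221 → turn -1·90°
n=4: pose=(-5,-4,E); sL=20/13, sR=40/41; mL=1080/533, mR=-150/533; mL+mR=930/533 → advance +1; mR−mL=-30/13 → turn -1·90°

0 20/13 40/41 1080/533 -150/533 -5 -4 E
1 32/17 32/41 1584/697 -384/697 -4 -4 S
2 80/101 16/13 1848/1313 288/1313 -4 -5 W
3 160/221 160/89 31920/19669 10560/19669 -5 -5 N
4 20/13 40/41 1080/533 -150/533 -5 -4 E
final -4 -4 S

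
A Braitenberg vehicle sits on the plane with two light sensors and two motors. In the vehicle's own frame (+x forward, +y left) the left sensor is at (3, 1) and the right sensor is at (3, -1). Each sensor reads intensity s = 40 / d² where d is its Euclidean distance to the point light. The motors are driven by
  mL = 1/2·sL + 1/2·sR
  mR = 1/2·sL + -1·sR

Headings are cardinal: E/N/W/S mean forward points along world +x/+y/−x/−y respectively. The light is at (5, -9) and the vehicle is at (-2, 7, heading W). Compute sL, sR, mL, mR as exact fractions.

8/65 40/389 2856/25285 -1044/25285

left sensor world pos  = (-5, 6); dL² = 325
right sensor world pos = (-5, 8); dR² = 389
sL = 40/325 = 8/65
sR = 40/389 = 40/389
mL = 1/2·sL + 1/2·sR = 2856/25285
mR = 1/2·sL + -1·sR = -1044/25285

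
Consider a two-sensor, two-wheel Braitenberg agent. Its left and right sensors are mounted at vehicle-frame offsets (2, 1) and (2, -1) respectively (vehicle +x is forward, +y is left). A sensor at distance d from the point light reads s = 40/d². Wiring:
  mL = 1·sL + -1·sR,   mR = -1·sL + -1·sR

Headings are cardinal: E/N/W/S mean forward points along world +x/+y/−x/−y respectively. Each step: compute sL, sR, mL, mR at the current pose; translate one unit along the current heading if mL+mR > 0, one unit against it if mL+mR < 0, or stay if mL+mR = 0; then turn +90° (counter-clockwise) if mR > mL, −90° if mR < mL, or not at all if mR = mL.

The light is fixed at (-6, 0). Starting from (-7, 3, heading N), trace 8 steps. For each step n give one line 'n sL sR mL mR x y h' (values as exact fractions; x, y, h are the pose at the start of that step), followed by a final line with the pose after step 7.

n=0: pose=(-7,3,N); sL=40/29, sR=8/5; mL=-32/145, mR=-432/145; mL+mR=-16/5 → advance -1; mR−mL=-80/29 → turn -1·90°
n=1: pose=(-7,2,E); sL=4, sR=20; mL=-16, mR=-24; mL+mR=-40 → advance -1; mR−mL=-8 → turn -1·90°
n=2: pose=(-8,2,S); sL=40, sR=40/9; mL=320/9, mR=-400/9; mL+mR=-80/9 → advance -1; mR−mL=-80 → turn -1·90°
n=3: pose=(-8,3,W); sL=2, sR=5/4; mL=3/4, mR=-13/4; mL+mR=-5/2 → advance -1; mR−mL=-4 → turn -1·90°
n=4: pose=(-7,3,N); sL=40/29, sR=8/5; mL=-32/145, mR=-432/145; mL+mR=-16/5 → advance -1; mR−mL=-80/29 → turn -1·90°
n=5: pose=(-7,2,E); sL=4, sR=20; mL=-16, mR=-24; mL+mR=-40 → advance -1; mR−mL=-8 → turn -1·90°
n=6: pose=(-8,2,S); sL=40, sR=40/9; mL=320/9, mR=-400/9; mL+mR=-80/9 → advance -1; mR−mL=-80 → turn -1·90°
n=7: pose=(-8,3,W); sL=2, sR=5/4; mL=3/4, mR=-13/4; mL+mR=-5/2 → advance -1; mR−mL=-4 → turn -1·90°

0 40/29 8/5 -32/145 -432/145 -7 3 N
1 4 20 -16 -24 -7 2 E
2 40 40/9 320/9 -400/9 -8 2 S
3 2 5/4 3/4 -13/4 -8 3 W
4 40/29 8/5 -32/145 -432/145 -7 3 N
5 4 20 -16 -24 -7 2 E
6 40 40/9 320/9 -400/9 -8 2 S
7 2 5/4 3/4 -13/4 -8 3 W
final -7 3 N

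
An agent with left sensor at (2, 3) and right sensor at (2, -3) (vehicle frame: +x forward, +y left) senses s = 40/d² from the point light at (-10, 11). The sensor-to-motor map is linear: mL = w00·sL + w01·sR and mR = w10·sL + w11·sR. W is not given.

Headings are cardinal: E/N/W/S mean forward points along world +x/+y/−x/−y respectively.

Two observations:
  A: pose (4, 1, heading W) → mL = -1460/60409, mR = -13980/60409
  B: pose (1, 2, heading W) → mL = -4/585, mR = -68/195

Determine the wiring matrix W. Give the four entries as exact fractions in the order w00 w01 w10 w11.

-1 1/2 -1 -1/2

obs A: pose=(4,1,W) → sL=40/313, sR=40/193, mL=-1460/60409, mR=-13980/60409
obs B: pose=(1,2,W) → sL=8/45, sR=40/117, mL=-4/585, mR=-68/195
sensor matrix S = [[40/313, 40/193], [8/45, 40/117]]; det S = 5376/785317
solve [mL_A; mL_B] = S·[w00; w01] and [mR_A; mR_B] = S·[w10; w11]:
  w00 = -1, w01 = 1/2, w10 = -1, w11 = -1/2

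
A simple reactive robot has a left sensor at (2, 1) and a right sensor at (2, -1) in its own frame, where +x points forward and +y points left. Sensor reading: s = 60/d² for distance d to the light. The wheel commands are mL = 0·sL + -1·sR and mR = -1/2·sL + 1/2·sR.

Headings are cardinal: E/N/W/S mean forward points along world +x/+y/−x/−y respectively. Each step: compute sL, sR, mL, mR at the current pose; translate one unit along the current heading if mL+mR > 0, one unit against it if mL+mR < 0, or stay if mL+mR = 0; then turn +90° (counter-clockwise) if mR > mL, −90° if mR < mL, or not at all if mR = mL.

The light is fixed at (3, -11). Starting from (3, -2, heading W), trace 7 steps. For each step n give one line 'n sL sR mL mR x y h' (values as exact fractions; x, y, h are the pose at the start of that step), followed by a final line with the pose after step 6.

n=0: pose=(3,-2,W); sL=15/17, sR=15/26; mL=-15/26, mR=-135/884; mL+mR=-645/884 → advance -1; mR−mL=375/884 → turn +1·90°
n=1: pose=(4,-2,S); sL=60/53, sR=60/49; mL=-60/49, mR=120/2597; mL+mR=-3060/2597 → advance -1; mR−mL=3300/2597 → turn +1·90°
n=2: pose=(4,-1,E); sL=6/13, sR=2/3; mL=-2/3, mR=4/39; mL+mR=-22/39 → advance -1; mR−mL=10/13 → turn +1·90°
n=3: pose=(3,-1,N); sL=12/29, sR=12/29; mL=-12/29, mR=0; mL+mR=-12/29 → advance -1; mR−mL=12/29 → turn +1·90°
n=4: pose=(3,-2,W); sL=15/17, sR=15/26; mL=-15/26, mR=-135/884; mL+mR=-645/884 → advance -1; mR−mL=375/884 → turn +1·90°
n=5: pose=(4,-2,S); sL=60/53, sR=60/49; mL=-60/49, mR=120/2597; mL+mR=-3060/2597 → advance -1; mR−mL=3300/2597 → turn +1·90°
n=6: pose=(4,-1,E); sL=6/13, sR=2/3; mL=-2/3, mR=4/39; mL+mR=-22/39 → advance -1; mR−mL=10/13 → turn +1·90°

0 15/17 15/26 -15/26 -135/884 3 -2 W
1 60/53 60/49 -60/49 120/2597 4 -2 S
2 6/13 2/3 -2/3 4/39 4 -1 E
3 12/29 12/29 -12/29 0 3 -1 N
4 15/17 15/26 -15/26 -135/884 3 -2 W
5 60/53 60/49 -60/49 120/2597 4 -2 S
6 6/13 2/3 -2/3 4/39 4 -1 E
final 3 -1 N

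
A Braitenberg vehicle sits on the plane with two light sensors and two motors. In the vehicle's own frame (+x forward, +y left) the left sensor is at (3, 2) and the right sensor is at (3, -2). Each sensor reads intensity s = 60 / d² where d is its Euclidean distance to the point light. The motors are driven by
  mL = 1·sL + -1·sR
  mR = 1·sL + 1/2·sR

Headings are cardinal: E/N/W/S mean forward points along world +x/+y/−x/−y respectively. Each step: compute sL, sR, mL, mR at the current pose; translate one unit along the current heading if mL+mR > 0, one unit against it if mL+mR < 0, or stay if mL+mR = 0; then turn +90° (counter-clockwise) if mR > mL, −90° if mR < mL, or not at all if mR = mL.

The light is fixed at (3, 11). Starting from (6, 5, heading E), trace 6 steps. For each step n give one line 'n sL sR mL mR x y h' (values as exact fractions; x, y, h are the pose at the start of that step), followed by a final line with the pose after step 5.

0 15/13 3/5 36/65 189/130 6 5 E
1 60/13 4/3 128/39 206/39 7 5 N
2 6/5 6 -24/5 21/5 7 6 W
3 60/113 60/73 -2400/8249 7770/8249 8 6 S
4 3/4 15/32 9/32 63/64 8 5 E
5 12/5 60/73 576/365 1026/365 9 5 N
final 9 6 W

n=0: pose=(6,5,E); sL=15/13, sR=3/5; mL=36/65, mR=189/130; mL+mR=261/130 → advance +1; mR−mL=9/10 → turn +1·90°
n=1: pose=(7,5,N); sL=60/13, sR=4/3; mL=128/39, mR=206/39; mL+mR=334/39 → advance +1; mR−mL=2 → turn +1·90°
n=2: pose=(7,6,W); sL=6/5, sR=6; mL=-24/5, mR=21/5; mL+mR=-3/5 → advance -1; mR−mL=9 → turn +1·90°
n=3: pose=(8,6,S); sL=60/113, sR=60/73; mL=-2400/8249, mR=7770/8249; mL+mR=5370/8249 → advance +1; mR−mL=90/73 → turn +1·90°
n=4: pose=(8,5,E); sL=3/4, sR=15/32; mL=9/32, mR=63/64; mL+mR=81/64 → advance +1; mR−mL=45/64 → turn +1·90°
n=5: pose=(9,5,N); sL=12/5, sR=60/73; mL=576/365, mR=1026/365; mL+mR=1602/365 → advance +1; mR−mL=90/73 → turn +1·90°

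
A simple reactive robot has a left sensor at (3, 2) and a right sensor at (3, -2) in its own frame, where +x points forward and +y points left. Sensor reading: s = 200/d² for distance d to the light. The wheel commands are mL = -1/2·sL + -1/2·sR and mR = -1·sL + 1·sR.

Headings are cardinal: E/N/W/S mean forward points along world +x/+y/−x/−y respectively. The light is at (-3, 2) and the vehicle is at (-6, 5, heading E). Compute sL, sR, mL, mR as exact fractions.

left sensor world pos  = (-3, 7); dL² = 25
right sensor world pos = (-3, 3); dR² = 1
sL = 200/25 = 8
sR = 200/1 = 200
mL = -1/2·sL + -1/2·sR = -104
mR = -1·sL + 1·sR = 192

8 200 -104 192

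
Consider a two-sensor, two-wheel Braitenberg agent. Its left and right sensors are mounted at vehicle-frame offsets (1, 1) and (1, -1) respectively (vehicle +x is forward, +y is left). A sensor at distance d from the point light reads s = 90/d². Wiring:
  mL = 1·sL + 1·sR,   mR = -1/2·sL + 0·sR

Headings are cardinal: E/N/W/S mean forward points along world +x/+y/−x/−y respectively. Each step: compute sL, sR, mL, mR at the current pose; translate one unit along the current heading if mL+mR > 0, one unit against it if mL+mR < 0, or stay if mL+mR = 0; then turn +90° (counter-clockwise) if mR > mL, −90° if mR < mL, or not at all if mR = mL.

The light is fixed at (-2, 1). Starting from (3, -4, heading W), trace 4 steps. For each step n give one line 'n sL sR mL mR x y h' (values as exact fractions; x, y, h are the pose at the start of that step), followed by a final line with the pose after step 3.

n=0: pose=(3,-4,W); sL=45/26, sR=45/16; mL=945/208, mR=-45/52; mL+mR=765/208 → advance +1; mR−mL=-1125/208 → turn -1·90°
n=1: pose=(2,-4,N); sL=18/5, sR=90/41; mL=1188/205, mR=-9/5; mL+mR=819/205 → advance +1; mR−mL=-1557/205 → turn -1·90°
n=2: pose=(2,-3,E); sL=45/17, sR=9/5; mL=378/85, mR=-45/34; mL+mR=531/170 → advance +1; mR−mL=-981/170 → turn -1·90°
n=3: pose=(3,-3,S); sL=90/61, sR=90/41; mL=9180/2501, mR=-45/61; mL+mR=7335/2501 → advance +1; mR−mL=-11025/2501 → turn -1·90°

0 45/26 45/16 945/208 -45/52 3 -4 W
1 18/5 90/41 1188/205 -9/5 2 -4 N
2 45/17 9/5 378/85 -45/34 2 -3 E
3 90/61 90/41 9180/2501 -45/61 3 -3 S
final 3 -4 W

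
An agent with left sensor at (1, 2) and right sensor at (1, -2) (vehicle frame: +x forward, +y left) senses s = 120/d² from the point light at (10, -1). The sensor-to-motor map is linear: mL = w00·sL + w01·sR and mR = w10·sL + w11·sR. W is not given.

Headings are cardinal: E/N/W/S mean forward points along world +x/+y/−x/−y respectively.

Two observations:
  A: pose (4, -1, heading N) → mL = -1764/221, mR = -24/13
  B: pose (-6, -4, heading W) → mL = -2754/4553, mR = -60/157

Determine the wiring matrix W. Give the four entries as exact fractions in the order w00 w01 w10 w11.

obs A: pose=(4,-1,N) → sL=24/13, sR=120/17, mL=-1764/221, mR=-24/13
obs B: pose=(-6,-4,W) → sL=60/157, sR=12/29, mL=-2754/4553, mR=-60/157
sensor matrix S = [[24/13, 120/17], [60/157, 12/29]]; det S = -1945728/1006213
solve [mL_A; mL_B] = S·[w00; w01] and [mR_A; mR_B] = S·[w10; w11]:
  w00 = -1/2, w01 = -1, w10 = -1, w11 = 0

-1/2 -1 -1 0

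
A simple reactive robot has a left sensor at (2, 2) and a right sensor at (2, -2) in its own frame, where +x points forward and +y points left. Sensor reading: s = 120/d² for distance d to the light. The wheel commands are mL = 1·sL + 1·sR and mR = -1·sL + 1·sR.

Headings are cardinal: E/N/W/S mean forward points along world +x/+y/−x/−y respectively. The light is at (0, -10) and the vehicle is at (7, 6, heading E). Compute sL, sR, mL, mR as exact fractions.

8/27 120/277 5456/7479 1024/7479

left sensor world pos  = (9, 8); dL² = 405
right sensor world pos = (9, 4); dR² = 277
sL = 120/405 = 8/27
sR = 120/277 = 120/277
mL = 1·sL + 1·sR = 5456/7479
mR = -1·sL + 1·sR = 1024/7479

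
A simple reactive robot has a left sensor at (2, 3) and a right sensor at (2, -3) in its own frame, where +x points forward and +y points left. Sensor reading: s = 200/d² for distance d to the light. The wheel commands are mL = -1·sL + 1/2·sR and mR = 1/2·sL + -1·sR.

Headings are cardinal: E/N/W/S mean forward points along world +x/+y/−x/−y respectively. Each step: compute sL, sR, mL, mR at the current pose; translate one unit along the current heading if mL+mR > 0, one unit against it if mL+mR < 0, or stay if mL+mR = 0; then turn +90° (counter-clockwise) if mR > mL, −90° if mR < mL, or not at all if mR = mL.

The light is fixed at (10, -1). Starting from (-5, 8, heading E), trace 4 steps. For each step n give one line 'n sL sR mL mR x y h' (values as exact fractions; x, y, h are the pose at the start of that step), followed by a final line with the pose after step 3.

n=0: pose=(-5,8,E); sL=200/313, sR=40/41; mL=-1940/12833, mR=-8420/12833; mL+mR=-10360/12833 → advance -1; mR−mL=-6480/12833 → turn -1·90°
n=1: pose=(-6,8,S); sL=100/109, sR=20/41; mL=-3010/4469, mR=-130/4469; mL+mR=-3140/4469 → advance -1; mR−mL=2880/4469 → turn +1·90°
n=2: pose=(-6,9,E); sL=40/73, sR=40/49; mL=-500/3577, mR=-1940/3577; mL+mR=-2440/3577 → advance -1; mR−mL=-1440/3577 → turn -1·90°
n=3: pose=(-7,9,S); sL=10/13, sR=25/58; mL=-835/1508, mR=-35/754; mL+mR=-905/1508 → advance -1; mR−mL=765/1508 → turn +1·90°

0 200/313 40/41 -1940/12833 -8420/12833 -5 8 E
1 100/109 20/41 -3010/4469 -130/4469 -6 8 S
2 40/73 40/49 -500/3577 -1940/3577 -6 9 E
3 10/13 25/58 -835/1508 -35/754 -7 9 S
final -7 10 E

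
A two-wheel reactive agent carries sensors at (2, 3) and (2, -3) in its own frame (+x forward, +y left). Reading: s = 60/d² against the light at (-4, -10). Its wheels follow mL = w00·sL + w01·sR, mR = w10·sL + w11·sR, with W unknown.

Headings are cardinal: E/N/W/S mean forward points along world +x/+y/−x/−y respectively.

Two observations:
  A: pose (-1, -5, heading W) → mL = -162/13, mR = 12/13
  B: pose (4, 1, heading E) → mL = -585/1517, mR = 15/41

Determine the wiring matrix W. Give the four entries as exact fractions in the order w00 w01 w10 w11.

obs A: pose=(-1,-5,W) → sL=12, sR=12/13, mL=-162/13, mR=12/13
obs B: pose=(4,1,E) → sL=15/74, sR=15/41, mL=-585/1517, mR=15/41
sensor matrix S = [[12, 12/13], [15/74, 15/41]]; det S = 82890/19721
solve [mL_A; mL_B] = S·[w00; w01] and [mR_A; mR_B] = S·[w10; w11]:
  w00 = -1, w01 = -1/2, w10 = 0, w11 = 1

-1 -1/2 0 1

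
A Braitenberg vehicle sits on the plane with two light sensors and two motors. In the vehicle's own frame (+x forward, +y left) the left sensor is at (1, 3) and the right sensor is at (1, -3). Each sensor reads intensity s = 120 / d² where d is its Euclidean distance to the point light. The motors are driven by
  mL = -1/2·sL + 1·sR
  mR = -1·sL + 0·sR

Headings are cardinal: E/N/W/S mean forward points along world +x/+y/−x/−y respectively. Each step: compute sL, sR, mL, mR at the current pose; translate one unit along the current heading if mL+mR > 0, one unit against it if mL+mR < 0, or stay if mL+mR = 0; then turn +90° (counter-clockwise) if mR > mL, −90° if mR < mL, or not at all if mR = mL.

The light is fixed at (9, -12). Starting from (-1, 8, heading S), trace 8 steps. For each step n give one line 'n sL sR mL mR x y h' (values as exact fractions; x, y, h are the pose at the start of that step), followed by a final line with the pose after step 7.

0 12/41 12/53 174/2173 -12/41 -1 8 S
1 24/89 120/697 2316/62033 -24/89 -1 9 W
2 30/157 3/13 276/2041 -30/157 0 9 N
3 120/593 120/353 49980/209329 -120/593 0 8 E
4 60/193 60/241 4350/46513 -60/193 1 8 S
5 8/27 40/219 68/1971 -8/27 1 9 W
6 15/73 6/25 501/3650 -15/73 2 9 N
7 24/113 24/65 1932/7345 -24/113 2 8 E
final 3 8 S

n=0: pose=(-1,8,S); sL=12/41, sR=12/53; mL=174/2173, mR=-12/41; mL+mR=-462/2173 → advance -1; mR−mL=-810/2173 → turn -1·90°
n=1: pose=(-1,9,W); sL=24/89, sR=120/697; mL=2316/62033, mR=-24/89; mL+mR=-14412/62033 → advance -1; mR−mL=-19044/62033 → turn -1·90°
n=2: pose=(0,9,N); sL=30/157, sR=3/13; mL=276/2041, mR=-30/157; mL+mR=-114/2041 → advance -1; mR−mL=-666/2041 → turn -1·90°
n=3: pose=(0,8,E); sL=120/593, sR=120/353; mL=49980/209329, mR=-120/593; mL+mR=7620/209329 → advance +1; mR−mL=-92340/209329 → turn -1·90°
n=4: pose=(1,8,S); sL=60/193, sR=60/241; mL=4350/46513, mR=-60/193; mL+mR=-10110/46513 → advance -1; mR−mL=-18810/46513 → turn -1·90°
n=5: pose=(1,9,W); sL=8/27, sR=40/219; mL=68/1971, mR=-8/27; mL+mR=-172/657 → advance -1; mR−mL=-652/1971 → turn -1·90°
n=6: pose=(2,9,N); sL=15/73, sR=6/25; mL=501/3650, mR=-15/73; mL+mR=-249/3650 → advance -1; mR−mL=-1251/3650 → turn -1·90°
n=7: pose=(2,8,E); sL=24/113, sR=24/65; mL=1932/7345, mR=-24/113; mL+mR=372/7345 → advance +1; mR−mL=-3492/7345 → turn -1·90°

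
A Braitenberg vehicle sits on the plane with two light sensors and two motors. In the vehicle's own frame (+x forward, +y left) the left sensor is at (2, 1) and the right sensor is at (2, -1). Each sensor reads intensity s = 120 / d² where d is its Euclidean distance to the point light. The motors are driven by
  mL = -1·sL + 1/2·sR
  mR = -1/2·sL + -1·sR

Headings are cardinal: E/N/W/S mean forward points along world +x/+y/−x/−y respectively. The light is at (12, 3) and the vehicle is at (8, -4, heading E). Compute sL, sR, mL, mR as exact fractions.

3 30/17 -36/17 -111/34

left sensor world pos  = (10, -3); dL² = 40
right sensor world pos = (10, -5); dR² = 68
sL = 120/40 = 3
sR = 120/68 = 30/17
mL = -1·sL + 1/2·sR = -36/17
mR = -1/2·sL + -1·sR = -111/34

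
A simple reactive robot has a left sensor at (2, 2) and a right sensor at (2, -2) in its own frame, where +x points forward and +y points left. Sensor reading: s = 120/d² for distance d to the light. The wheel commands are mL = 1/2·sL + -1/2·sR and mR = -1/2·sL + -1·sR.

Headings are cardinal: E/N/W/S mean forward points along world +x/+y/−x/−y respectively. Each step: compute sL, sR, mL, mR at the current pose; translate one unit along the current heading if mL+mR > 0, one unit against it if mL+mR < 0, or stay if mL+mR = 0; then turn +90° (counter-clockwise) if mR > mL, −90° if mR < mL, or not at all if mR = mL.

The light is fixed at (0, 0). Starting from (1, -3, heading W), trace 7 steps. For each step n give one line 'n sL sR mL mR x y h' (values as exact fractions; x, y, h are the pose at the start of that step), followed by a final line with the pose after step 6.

n=0: pose=(1,-3,W); sL=60/13, sR=60; mL=-360/13, mR=-810/13; mL+mR=-90 → advance -1; mR−mL=-450/13 → turn -1·90°
n=1: pose=(2,-3,N); sL=120, sR=120/17; mL=960/17, mR=-1140/17; mL+mR=-180/17 → advance -1; mR−mL=-2100/17 → turn -1·90°
n=2: pose=(2,-4,E); sL=6, sR=30/13; mL=24/13, mR=-69/13; mL+mR=-45/13 → advance -1; mR−mL=-93/13 → turn -1·90°
n=3: pose=(1,-4,S); sL=8/3, sR=120/37; mL=-32/111, mR=-508/111; mL+mR=-180/37 → advance -1; mR−mL=-476/111 → turn -1·90°
n=4: pose=(1,-3,W); sL=60/13, sR=60; mL=-360/13, mR=-810/13; mL+mR=-90 → advance -1; mR−mL=-450/13 → turn -1·90°
n=5: pose=(2,-3,N); sL=120, sR=120/17; mL=960/17, mR=-1140/17; mL+mR=-180/17 → advance -1; mR−mL=-2100/17 → turn -1·90°
n=6: pose=(2,-4,E); sL=6, sR=30/13; mL=24/13, mR=-69/13; mL+mR=-45/13 → advance -1; mR−mL=-93/13 → turn -1·90°

0 60/13 60 -360/13 -810/13 1 -3 W
1 120 120/17 960/17 -1140/17 2 -3 N
2 6 30/13 24/13 -69/13 2 -4 E
3 8/3 120/37 -32/111 -508/111 1 -4 S
4 60/13 60 -360/13 -810/13 1 -3 W
5 120 120/17 960/17 -1140/17 2 -3 N
6 6 30/13 24/13 -69/13 2 -4 E
final 1 -4 S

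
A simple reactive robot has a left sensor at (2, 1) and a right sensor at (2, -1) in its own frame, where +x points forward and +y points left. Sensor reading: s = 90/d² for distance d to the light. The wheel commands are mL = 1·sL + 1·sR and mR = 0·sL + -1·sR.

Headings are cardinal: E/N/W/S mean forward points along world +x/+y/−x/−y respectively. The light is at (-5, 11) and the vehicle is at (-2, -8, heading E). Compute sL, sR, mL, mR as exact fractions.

90/349 18/85 13932/29665 -18/85

left sensor world pos  = (0, -7); dL² = 349
right sensor world pos = (0, -9); dR² = 425
sL = 90/349 = 90/349
sR = 90/425 = 18/85
mL = 1·sL + 1·sR = 13932/29665
mR = 0·sL + -1·sR = -18/85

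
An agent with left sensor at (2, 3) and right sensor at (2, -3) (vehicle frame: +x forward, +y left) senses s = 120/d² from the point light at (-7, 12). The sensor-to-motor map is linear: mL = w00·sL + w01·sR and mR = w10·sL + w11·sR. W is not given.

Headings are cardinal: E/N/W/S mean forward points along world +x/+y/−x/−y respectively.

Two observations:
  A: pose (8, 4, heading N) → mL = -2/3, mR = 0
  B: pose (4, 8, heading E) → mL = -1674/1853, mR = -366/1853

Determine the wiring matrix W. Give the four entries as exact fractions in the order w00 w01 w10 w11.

-1/2 -1 1/2 -1

obs A: pose=(8,4,N) → sL=2/3, sR=1/3, mL=-2/3, mR=0
obs B: pose=(4,8,E) → sL=12/17, sR=60/109, mL=-1674/1853, mR=-366/1853
sensor matrix S = [[2/3, 1/3], [12/17, 60/109]]; det S = 244/1853
solve [mL_A; mL_B] = S·[w00; w01] and [mR_A; mR_B] = S·[w10; w11]:
  w00 = -1/2, w01 = -1, w10 = 1/2, w11 = -1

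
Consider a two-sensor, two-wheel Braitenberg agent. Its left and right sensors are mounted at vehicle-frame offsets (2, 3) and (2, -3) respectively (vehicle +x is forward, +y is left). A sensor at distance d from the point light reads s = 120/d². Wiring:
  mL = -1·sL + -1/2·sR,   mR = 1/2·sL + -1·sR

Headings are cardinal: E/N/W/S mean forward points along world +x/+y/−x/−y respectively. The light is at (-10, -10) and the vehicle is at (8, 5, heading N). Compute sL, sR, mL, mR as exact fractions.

left sensor world pos  = (5, 7); dL² = 514
right sensor world pos = (11, 7); dR² = 730
sL = 120/514 = 60/257
sR = 120/730 = 12/73
mL = -1·sL + -1/2·sR = -5922/18761
mR = 1/2·sL + -1·sR = -894/18761

60/257 12/73 -5922/18761 -894/18761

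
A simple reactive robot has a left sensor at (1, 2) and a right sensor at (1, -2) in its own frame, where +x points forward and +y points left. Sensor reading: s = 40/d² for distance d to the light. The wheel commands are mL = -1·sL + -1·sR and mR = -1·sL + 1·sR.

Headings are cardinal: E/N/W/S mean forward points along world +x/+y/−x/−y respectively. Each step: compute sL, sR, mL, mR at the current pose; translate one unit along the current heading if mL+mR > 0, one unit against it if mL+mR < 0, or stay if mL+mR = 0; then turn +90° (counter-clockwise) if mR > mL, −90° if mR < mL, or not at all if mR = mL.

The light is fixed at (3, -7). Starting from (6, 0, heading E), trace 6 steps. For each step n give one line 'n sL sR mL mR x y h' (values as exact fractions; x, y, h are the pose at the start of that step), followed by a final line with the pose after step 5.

n=0: pose=(6,0,E); sL=40/97, sR=40/41; mL=-5520/3977, mR=2240/3977; mL+mR=-80/97 → advance -1; mR−mL=80/41 → turn +1·90°
n=1: pose=(5,0,N); sL=5/8, sR=1/2; mL=-9/8, mR=-1/8; mL+mR=-5/4 → advance -1; mR−mL=1 → turn +1·90°
n=2: pose=(5,-1,W); sL=40/17, sR=8/13; mL=-656/221, mR=-384/221; mL+mR=-80/17 → advance -1; mR−mL=16/13 → turn +1·90°
n=3: pose=(6,-1,S); sL=4/5, sR=20/13; mL=-152/65, mR=48/65; mL+mR=-8/5 → advance -1; mR−mL=40/13 → turn +1·90°
n=4: pose=(6,0,E); sL=40/97, sR=40/41; mL=-5520/3977, mR=2240/3977; mL+mR=-80/97 → advance -1; mR−mL=80/41 → turn +1·90°
n=5: pose=(5,0,N); sL=5/8, sR=1/2; mL=-9/8, mR=-1/8; mL+mR=-5/4 → advance -1; mR−mL=1 → turn +1·90°

0 40/97 40/41 -5520/3977 2240/3977 6 0 E
1 5/8 1/2 -9/8 -1/8 5 0 N
2 40/17 8/13 -656/221 -384/221 5 -1 W
3 4/5 20/13 -152/65 48/65 6 -1 S
4 40/97 40/41 -5520/3977 2240/3977 6 0 E
5 5/8 1/2 -9/8 -1/8 5 0 N
final 5 -1 W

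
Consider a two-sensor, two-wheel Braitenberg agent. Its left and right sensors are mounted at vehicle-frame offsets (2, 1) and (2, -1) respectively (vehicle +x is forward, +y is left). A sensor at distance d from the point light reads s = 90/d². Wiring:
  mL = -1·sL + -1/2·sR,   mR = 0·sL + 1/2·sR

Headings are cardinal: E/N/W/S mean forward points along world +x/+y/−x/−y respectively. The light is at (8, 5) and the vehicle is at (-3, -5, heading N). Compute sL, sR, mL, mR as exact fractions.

45/104 45/82 -3015/4264 45/164

left sensor world pos  = (-4, -3); dL² = 208
right sensor world pos = (-2, -3); dR² = 164
sL = 90/208 = 45/104
sR = 90/164 = 45/82
mL = -1·sL + -1/2·sR = -3015/4264
mR = 0·sL + 1/2·sR = 45/164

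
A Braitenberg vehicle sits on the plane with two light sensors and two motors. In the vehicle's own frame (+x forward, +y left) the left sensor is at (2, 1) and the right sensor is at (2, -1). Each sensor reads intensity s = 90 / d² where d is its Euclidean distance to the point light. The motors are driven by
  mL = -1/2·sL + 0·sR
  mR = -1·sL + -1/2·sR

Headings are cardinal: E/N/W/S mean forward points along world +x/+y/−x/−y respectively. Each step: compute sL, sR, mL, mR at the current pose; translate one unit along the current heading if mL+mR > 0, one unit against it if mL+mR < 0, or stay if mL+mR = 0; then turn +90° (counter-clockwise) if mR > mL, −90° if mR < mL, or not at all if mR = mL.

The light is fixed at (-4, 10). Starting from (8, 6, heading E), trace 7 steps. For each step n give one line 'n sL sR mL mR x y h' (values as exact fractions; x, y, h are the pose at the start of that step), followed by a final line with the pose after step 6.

0 18/41 90/221 -9/41 -5823/9061 8 6 E
1 1/2 45/68 -1/4 -113/136 7 6 S
2 90/97 18/17 -45/97 -2403/1649 7 7 W
3 45/61 9/17 -45/122 -2079/2074 8 7 N
4 18/41 90/221 -9/41 -5823/9061 8 6 E
5 1/2 45/68 -1/4 -113/136 7 6 S
6 90/97 18/17 -45/97 -2403/1649 7 7 W
final 8 7 N

n=0: pose=(8,6,E); sL=18/41, sR=90/221; mL=-9/41, mR=-5823/9061; mL+mR=-7812/9061 → advance -1; mR−mL=-3834/9061 → turn -1·90°
n=1: pose=(7,6,S); sL=1/2, sR=45/68; mL=-1/4, mR=-113/136; mL+mR=-147/136 → advance -1; mR−mL=-79/136 → turn -1·90°
n=2: pose=(7,7,W); sL=90/97, sR=18/17; mL=-45/97, mR=-2403/1649; mL+mR=-3168/1649 → advance -1; mR−mL=-1638/1649 → turn -1·90°
n=3: pose=(8,7,N); sL=45/61, sR=9/17; mL=-45/122, mR=-2079/2074; mL+mR=-1422/1037 → advance -1; mR−mL=-657/1037 → turn -1·90°
n=4: pose=(8,6,E); sL=18/41, sR=90/221; mL=-9/41, mR=-5823/9061; mL+mR=-7812/9061 → advance -1; mR−mL=-3834/9061 → turn -1·90°
n=5: pose=(7,6,S); sL=1/2, sR=45/68; mL=-1/4, mR=-113/136; mL+mR=-147/136 → advance -1; mR−mL=-79/136 → turn -1·90°
n=6: pose=(7,7,W); sL=90/97, sR=18/17; mL=-45/97, mR=-2403/1649; mL+mR=-3168/1649 → advance -1; mR−mL=-1638/1649 → turn -1·90°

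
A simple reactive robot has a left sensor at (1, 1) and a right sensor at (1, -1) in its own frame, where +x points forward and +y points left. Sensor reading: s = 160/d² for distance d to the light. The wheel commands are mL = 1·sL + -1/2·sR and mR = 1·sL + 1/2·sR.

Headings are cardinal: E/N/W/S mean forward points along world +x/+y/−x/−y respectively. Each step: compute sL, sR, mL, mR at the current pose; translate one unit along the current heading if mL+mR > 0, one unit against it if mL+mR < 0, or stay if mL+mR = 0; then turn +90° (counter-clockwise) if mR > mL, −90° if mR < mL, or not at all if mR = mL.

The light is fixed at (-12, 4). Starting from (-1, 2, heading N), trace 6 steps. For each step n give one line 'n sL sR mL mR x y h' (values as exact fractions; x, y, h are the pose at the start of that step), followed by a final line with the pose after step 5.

n=0: pose=(-1,2,N); sL=160/101, sR=32/29; mL=3024/2929, mR=6256/2929; mL+mR=320/101 → advance +1; mR−mL=32/29 → turn +1·90°
n=1: pose=(-1,3,W); sL=20/13, sR=8/5; mL=48/65, mR=152/65; mL+mR=40/13 → advance +1; mR−mL=8/5 → turn +1·90°
n=2: pose=(-2,3,S); sL=32/25, sR=32/17; mL=144/425, mR=944/425; mL+mR=64/25 → advance +1; mR−mL=32/17 → turn +1·90°
n=3: pose=(-2,2,E); sL=80/61, sR=16/13; mL=552/793, mR=1528/793; mL+mR=160/61 → advance +1; mR−mL=16/13 → turn +1·90°
n=4: pose=(-1,2,N); sL=160/101, sR=32/29; mL=3024/2929, mR=6256/2929; mL+mR=320/101 → advance +1; mR−mL=32/29 → turn +1·90°
n=5: pose=(-1,3,W); sL=20/13, sR=8/5; mL=48/65, mR=152/65; mL+mR=40/13 → advance +1; mR−mL=8/5 → turn +1·90°

0 160/101 32/29 3024/2929 6256/2929 -1 2 N
1 20/13 8/5 48/65 152/65 -1 3 W
2 32/25 32/17 144/425 944/425 -2 3 S
3 80/61 16/13 552/793 1528/793 -2 2 E
4 160/101 32/29 3024/2929 6256/2929 -1 2 N
5 20/13 8/5 48/65 152/65 -1 3 W
final -2 3 S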